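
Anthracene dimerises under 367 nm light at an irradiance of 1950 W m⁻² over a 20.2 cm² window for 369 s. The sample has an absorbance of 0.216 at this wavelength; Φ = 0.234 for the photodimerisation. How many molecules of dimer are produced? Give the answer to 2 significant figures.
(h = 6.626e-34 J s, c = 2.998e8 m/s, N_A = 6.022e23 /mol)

Photon energy at 367 nm: hc/λ = (6.626e-34)(2.998e8)/(367e-9) = 5.413e-19 J.
Energy delivered: (1950 W m⁻²)(20.2e-4 m²)(369 s) = 1453 J.
Photons incident: 1453 / 5.413e-19 = 2.684e21, i.e. 2.684e21/6.022e23 = 0.004457 mol.
Fraction absorbed: 1 − 10^(−0.216) = 0.3919.
Photons absorbed: 0.3919 × 0.004457 = 0.001747 mol.
Product: Φ × n_abs = 0.234 × 0.001747 = 4.088e-4 mol.
As a count: 4.088e-4 × 6.022e23 = 2.5e20.

2.5e20 molecules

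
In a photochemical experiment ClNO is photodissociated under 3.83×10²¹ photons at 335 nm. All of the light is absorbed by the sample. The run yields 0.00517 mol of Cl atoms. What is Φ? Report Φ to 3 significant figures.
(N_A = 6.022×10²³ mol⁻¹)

Φ = 0.813

Moles of photons: 3.83×10²¹ / 6.022×10²³ = 0.006360 mol.
Φ = 0.00517 mol / 0.006360 mol photons = 0.813.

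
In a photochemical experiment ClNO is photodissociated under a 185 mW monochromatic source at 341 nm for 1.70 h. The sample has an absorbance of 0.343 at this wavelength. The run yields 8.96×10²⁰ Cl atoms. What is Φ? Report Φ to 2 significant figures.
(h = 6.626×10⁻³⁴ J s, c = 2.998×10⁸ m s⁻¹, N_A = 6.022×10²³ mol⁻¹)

Product: 8.96×10²⁰ / 6.022×10²³ = 0.001488 mol.
Photon energy at 341 nm: hc/λ = (6.626×10⁻³⁴)(2.998×10⁸)/(341×10⁻⁹) = 5.825×10⁻¹⁹ J.
Energy delivered: (185 mW)(6120 s) = 1132 J.
Photons incident: 1132 / 5.825×10⁻¹⁹ = 1.943×10²¹, i.e. 1.943×10²¹/6.022×10²³ = 0.003227 mol.
Fraction absorbed: 1 − 10^(−0.343) = 0.5461.
Photons absorbed: 0.5461 × 0.003227 = 0.001762 mol.
Φ = 0.001488 mol / 0.001762 mol photons = 0.84.

Φ = 0.84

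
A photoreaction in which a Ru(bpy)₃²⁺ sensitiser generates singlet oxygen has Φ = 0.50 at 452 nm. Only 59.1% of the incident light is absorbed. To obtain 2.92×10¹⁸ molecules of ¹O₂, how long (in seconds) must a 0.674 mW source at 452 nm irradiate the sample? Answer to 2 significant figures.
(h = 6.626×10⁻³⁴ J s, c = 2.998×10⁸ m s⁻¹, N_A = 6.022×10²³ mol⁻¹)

t ≈ 6400 s

Product: 2.92×10¹⁸ / 6.022×10²³ = 4.849×10⁻⁶ mol.
Photons that must be absorbed: 4.849×10⁻⁶ / 0.50 = 9.698×10⁻⁶ mol.
Incident photons needed: 9.698×10⁻⁶ / 0.591 = 1.641×10⁻⁵ mol.
Photon energy: hc/λ = 4.395×10⁻¹⁹ J; per mole, 2.647×10⁵ J mol⁻¹.
Energy required: 1.641×10⁻⁵ × 2.647×10⁵ = 4.344 J.
Time: 4.344 J / 0.000674 W = 6400 s.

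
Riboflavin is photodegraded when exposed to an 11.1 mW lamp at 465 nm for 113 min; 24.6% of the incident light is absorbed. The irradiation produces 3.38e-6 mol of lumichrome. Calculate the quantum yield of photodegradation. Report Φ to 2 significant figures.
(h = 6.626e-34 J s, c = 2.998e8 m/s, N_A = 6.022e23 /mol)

Φ = 0.047

Photon energy at 465 nm: hc/λ = (6.626e-34)(2.998e8)/(465e-9) = 4.272e-19 J.
Energy delivered: (11.1 mW)(6780 s) = 75.26 J.
Photons incident: 75.26 / 4.272e-19 = 1.762e20, i.e. 1.762e20/6.022e23 = 2.926e-4 mol.
Photons absorbed: 0.246 × 2.926e-4 = 7.198e-5 mol.
Φ = 3.38e-6 mol / 7.198e-5 mol photons = 0.047.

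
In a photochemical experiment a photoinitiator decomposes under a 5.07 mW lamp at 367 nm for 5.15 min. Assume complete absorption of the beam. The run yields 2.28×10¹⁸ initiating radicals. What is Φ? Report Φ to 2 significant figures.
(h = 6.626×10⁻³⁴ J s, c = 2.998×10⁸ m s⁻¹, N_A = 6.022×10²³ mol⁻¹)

Φ = 0.79

Product: 2.28×10¹⁸ / 6.022×10²³ = 3.786×10⁻⁶ mol.
Photon energy at 367 nm: hc/λ = (6.626×10⁻³⁴)(2.998×10⁸)/(367×10⁻⁹) = 5.413×10⁻¹⁹ J.
Energy delivered: (5.07 mW)(309 s) = 1.567 J.
Photons incident: 1.567 / 5.413×10⁻¹⁹ = 2.895×10¹⁸, i.e. 2.895×10¹⁸/6.022×10²³ = 4.807×10⁻⁶ mol.
Φ = 3.786×10⁻⁶ mol / 4.807×10⁻⁶ mol photons = 0.79.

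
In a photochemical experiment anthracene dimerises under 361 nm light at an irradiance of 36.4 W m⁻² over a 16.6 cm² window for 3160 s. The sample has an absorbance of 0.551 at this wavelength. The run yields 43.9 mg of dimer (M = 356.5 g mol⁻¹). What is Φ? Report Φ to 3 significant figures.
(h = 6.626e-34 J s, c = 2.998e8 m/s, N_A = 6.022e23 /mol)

Φ = 0.297

Product: 43.9 mg / 356.5 g mol⁻¹ = 1.231e-4 mol.
Photon energy at 361 nm: hc/λ = (6.626e-34)(2.998e8)/(361e-9) = 5.503e-19 J.
Energy delivered: (36.4 W m⁻²)(16.6e-4 m²)(3160 s) = 190.9 J.
Photons incident: 190.9 / 5.503e-19 = 3.469e20, i.e. 3.469e20/6.022e23 = 5.761e-4 mol.
Fraction absorbed: 1 − 10^(−0.551) = 0.7188.
Photons absorbed: 0.7188 × 5.761e-4 = 4.141e-4 mol.
Φ = 1.231e-4 mol / 4.141e-4 mol photons = 0.297.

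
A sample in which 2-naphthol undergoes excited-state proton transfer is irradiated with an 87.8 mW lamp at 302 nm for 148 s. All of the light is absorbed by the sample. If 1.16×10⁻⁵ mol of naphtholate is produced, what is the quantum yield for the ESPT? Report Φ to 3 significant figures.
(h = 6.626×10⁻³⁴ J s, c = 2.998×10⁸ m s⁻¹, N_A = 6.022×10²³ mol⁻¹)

Φ = 0.354

Photon energy at 302 nm: hc/λ = (6.626×10⁻³⁴)(2.998×10⁸)/(302×10⁻⁹) = 6.578×10⁻¹⁹ J.
Energy delivered: (87.8 mW)(148 s) = 12.99 J.
Photons incident: 12.99 / 6.578×10⁻¹⁹ = 1.975×10¹⁹, i.e. 1.975×10¹⁹/6.022×10²³ = 3.280×10⁻⁵ mol.
Φ = 1.16×10⁻⁵ mol / 3.280×10⁻⁵ mol photons = 0.354.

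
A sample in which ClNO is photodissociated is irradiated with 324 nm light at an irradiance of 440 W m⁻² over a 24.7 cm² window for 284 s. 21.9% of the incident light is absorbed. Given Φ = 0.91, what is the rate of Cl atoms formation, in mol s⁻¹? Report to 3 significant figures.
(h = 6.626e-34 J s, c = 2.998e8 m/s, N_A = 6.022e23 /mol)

5.87e-7 mol s⁻¹

Photon energy at 324 nm: hc/λ = (6.626e-34)(2.998e8)/(324e-9) = 6.131e-19 J.
Energy delivered: (440 W m⁻²)(24.7e-4 m²)(284 s) = 308.7 J.
Photons incident: 308.7 / 6.131e-19 = 5.035e20, i.e. 5.035e20/6.022e23 = 8.361e-4 mol.
Photons absorbed: 0.219 × 8.361e-4 = 1.831e-4 mol.
Product formed: 0.91 × 1.831e-4 = 1.666e-4 mol.
Rate: 1.666e-4 / 284 s = 5.87e-7 mol s⁻¹.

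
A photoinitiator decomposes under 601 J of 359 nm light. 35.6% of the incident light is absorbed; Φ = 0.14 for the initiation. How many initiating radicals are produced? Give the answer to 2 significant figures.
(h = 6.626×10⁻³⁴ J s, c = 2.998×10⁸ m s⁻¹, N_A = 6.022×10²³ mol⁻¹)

Photon energy at 359 nm: hc/λ = (6.626×10⁻³⁴)(2.998×10⁸)/(359×10⁻⁹) = 5.533×10⁻¹⁹ J.
Photons incident: 601 / 5.533×10⁻¹⁹ = 1.086×10²¹, i.e. 1.086×10²¹/6.022×10²³ = 0.001803 mol.
Photons absorbed: 0.356 × 0.001803 = 6.419×10⁻⁴ mol.
Product: Φ × n_abs = 0.14 × 6.419×10⁻⁴ = 8.987×10⁻⁵ mol.
As a count: 8.987×10⁻⁵ × 6.022×10²³ = 5.4×10¹⁹.

5.4×10¹⁹ initiating radicals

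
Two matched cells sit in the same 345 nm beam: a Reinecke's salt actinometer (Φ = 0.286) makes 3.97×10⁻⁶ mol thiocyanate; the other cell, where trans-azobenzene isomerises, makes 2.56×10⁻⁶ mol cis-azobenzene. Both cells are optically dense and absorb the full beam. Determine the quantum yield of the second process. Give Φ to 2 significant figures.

Photons absorbed by the actinometer: 3.97×10⁻⁶ / 0.286 = 1.388×10⁻⁵ mol.
Φ(unknown) = 2.56×10⁻⁶ / 1.388×10⁻⁵ = 0.18.

Φ = 0.18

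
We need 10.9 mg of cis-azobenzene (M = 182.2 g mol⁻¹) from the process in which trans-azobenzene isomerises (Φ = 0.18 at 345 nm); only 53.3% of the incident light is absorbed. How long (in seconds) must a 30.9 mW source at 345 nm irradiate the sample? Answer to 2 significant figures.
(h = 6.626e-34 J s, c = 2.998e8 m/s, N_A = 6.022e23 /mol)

t ≈ 7000 s

Product: 10.9 mg / 182.2 g mol⁻¹ = 5.982e-5 mol.
Photons that must be absorbed: 5.982e-5 / 0.18 = 3.323e-4 mol.
Incident photons needed: 3.323e-4 / 0.533 = 6.235e-4 mol.
Photon energy: hc/λ = 5.758e-19 J; per mole, 3.467e5 J mol⁻¹.
Energy required: 6.235e-4 × 3.467e5 = 216.2 J.
Time: 216.2 J / 0.0309 W = 7000 s.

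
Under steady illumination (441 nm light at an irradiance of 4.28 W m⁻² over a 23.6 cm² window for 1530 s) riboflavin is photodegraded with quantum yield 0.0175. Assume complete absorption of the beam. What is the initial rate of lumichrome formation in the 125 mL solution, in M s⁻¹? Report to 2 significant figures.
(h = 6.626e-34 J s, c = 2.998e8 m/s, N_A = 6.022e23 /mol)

Photon energy at 441 nm: hc/λ = (6.626e-34)(2.998e8)/(441e-9) = 4.504e-19 J.
Energy delivered: (4.28 W m⁻²)(23.6e-4 m²)(1530 s) = 15.45 J.
Photons incident: 15.45 / 4.504e-19 = 3.430e19, i.e. 3.430e19/6.022e23 = 5.696e-5 mol.
Product formed: 0.0175 × 5.696e-5 = 9.968e-7 mol.
Rate: 9.968e-7 mol / (1530 s × 0.125 L) = 5.2e-9 M s⁻¹.

5.2e-9 M s⁻¹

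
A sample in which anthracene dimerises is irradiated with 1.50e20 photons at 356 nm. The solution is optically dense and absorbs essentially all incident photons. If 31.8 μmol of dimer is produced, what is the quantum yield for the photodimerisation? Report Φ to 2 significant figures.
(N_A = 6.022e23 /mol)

Φ = 0.13

Product: 31.8 μmol = 3.18e-5 mol.
Moles of photons: 1.50e20 / 6.022e23 = 2.491e-4 mol.
Φ = 3.18e-5 mol / 2.491e-4 mol photons = 0.13.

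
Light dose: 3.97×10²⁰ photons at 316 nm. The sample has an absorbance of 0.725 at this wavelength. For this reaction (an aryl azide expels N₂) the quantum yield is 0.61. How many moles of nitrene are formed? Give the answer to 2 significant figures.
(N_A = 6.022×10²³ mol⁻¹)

Moles of photons: 3.97×10²⁰ / 6.022×10²³ = 6.592×10⁻⁴ mol.
Fraction absorbed: 1 − 10^(−0.725) = 0.8116.
Photons absorbed: 0.8116 × 6.592×10⁻⁴ = 5.350×10⁻⁴ mol.
Product: Φ × n_abs = 0.61 × 5.350×10⁻⁴ = 3.264×10⁻⁴ mol.

3.3×10⁻⁴ mol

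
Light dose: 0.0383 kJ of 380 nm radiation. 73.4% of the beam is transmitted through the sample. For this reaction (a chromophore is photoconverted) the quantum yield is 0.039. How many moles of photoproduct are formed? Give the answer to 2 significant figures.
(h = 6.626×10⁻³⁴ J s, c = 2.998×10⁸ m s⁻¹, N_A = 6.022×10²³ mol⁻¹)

Photon energy at 380 nm: hc/λ = (6.626×10⁻³⁴)(2.998×10⁸)/(380×10⁻⁹) = 5.228×10⁻¹⁹ J.
Incident energy: 0.0383 kJ = 38.3 J.
Photons incident: 38.3 / 5.228×10⁻¹⁹ = 7.326×10¹⁹, i.e. 7.326×10¹⁹/6.022×10²³ = 1.217×10⁻⁴ mol.
Fraction absorbed: 1 − 73.4/100 = 0.2660.
Photons absorbed: 0.2660 × 1.217×10⁻⁴ = 3.237×10⁻⁵ mol.
Product: Φ × n_abs = 0.039 × 3.237×10⁻⁵ = 1.262×10⁻⁶ mol.

1.3×10⁻⁶ mol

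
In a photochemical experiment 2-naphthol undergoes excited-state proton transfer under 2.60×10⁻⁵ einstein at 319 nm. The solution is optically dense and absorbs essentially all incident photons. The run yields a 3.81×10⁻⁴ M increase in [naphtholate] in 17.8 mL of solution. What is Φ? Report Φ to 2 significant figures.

Product: (3.81×10⁻⁴ M)(0.0178 L) = 6.782×10⁻⁶ mol.
Φ = 6.782×10⁻⁶ mol / 2.60×10⁻⁵ mol photons = 0.26.

Φ = 0.26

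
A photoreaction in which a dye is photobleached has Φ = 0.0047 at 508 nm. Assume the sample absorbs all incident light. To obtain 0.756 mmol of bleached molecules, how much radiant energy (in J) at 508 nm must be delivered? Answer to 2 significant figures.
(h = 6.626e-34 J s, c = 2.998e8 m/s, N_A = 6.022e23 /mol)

Product: 0.756 mmol = 7.56e-4 mol.
Photons that must be absorbed: 7.56e-4 / 0.0047 = 0.1609 mol.
Photon energy: hc/λ = 3.910e-19 J; per mole, 2.355e5 J mol⁻¹.
Energy required: 0.1609 × 2.355e5 = 3.8e4 J.

3.8e4 J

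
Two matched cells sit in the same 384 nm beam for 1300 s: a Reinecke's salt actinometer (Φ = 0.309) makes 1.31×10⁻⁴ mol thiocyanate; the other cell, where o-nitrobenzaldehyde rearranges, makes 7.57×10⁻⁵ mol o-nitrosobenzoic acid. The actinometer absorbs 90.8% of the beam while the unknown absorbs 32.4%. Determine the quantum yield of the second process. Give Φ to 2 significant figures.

Φ = 0.50

Photons absorbed by the actinometer: 1.31×10⁻⁴ / 0.309 = 4.239×10⁻⁴ mol.
Incident flux: 4.239×10⁻⁴ / 0.908 = 4.669×10⁻⁴ einstein.
Absorbed by unknown: 0.324 × 4.669×10⁻⁴ = 1.513×10⁻⁴ mol.
Φ(unknown) = 7.57×10⁻⁵ / 1.513×10⁻⁴ = 0.50.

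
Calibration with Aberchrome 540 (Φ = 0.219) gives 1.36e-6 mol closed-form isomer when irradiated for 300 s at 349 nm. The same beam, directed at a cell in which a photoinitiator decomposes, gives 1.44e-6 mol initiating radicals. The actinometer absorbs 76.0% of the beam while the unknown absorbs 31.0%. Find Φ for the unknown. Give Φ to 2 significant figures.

Photons absorbed by the actinometer: 1.36e-6 / 0.219 = 6.210e-6 mol.
Incident flux: 6.210e-6 / 0.760 = 8.171e-6 einstein.
Absorbed by unknown: 0.310 × 8.171e-6 = 2.533e-6 mol.
Φ(unknown) = 1.44e-6 / 2.533e-6 = 0.57.

Φ = 0.57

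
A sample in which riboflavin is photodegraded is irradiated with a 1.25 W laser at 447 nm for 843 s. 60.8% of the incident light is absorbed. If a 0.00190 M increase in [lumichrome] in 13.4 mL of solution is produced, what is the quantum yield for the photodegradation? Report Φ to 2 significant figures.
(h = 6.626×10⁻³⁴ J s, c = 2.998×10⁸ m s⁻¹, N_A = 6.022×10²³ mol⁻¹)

Φ = 0.011

Product: (0.00190 M)(0.0134 L) = 2.546×10⁻⁵ mol.
Photon energy at 447 nm: hc/λ = (6.626×10⁻³⁴)(2.998×10⁸)/(447×10⁻⁹) = 4.444×10⁻¹⁹ J.
Energy delivered: (1.25 W)(843 s) = 1054 J.
Photons incident: 1054 / 4.444×10⁻¹⁹ = 2.372×10²¹, i.e. 2.372×10²¹/6.022×10²³ = 0.003939 mol.
Photons absorbed: 0.608 × 0.003939 = 0.002395 mol.
Φ = 2.546×10⁻⁵ mol / 0.002395 mol photons = 0.011.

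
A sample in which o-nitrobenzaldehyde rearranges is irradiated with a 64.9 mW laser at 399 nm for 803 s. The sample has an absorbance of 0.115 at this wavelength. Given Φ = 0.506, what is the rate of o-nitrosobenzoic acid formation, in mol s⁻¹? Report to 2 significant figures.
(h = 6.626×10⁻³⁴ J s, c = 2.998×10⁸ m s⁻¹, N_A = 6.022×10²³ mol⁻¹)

2.5×10⁻⁸ mol s⁻¹

Photon energy at 399 nm: hc/λ = (6.626×10⁻³⁴)(2.998×10⁸)/(399×10⁻⁹) = 4.979×10⁻¹⁹ J.
Energy delivered: (64.9 mW)(803 s) = 52.11 J.
Photons incident: 52.11 / 4.979×10⁻¹⁹ = 1.047×10²⁰, i.e. 1.047×10²⁰/6.022×10²³ = 1.739×10⁻⁴ mol.
Fraction absorbed: 1 − 10^(−0.115) = 0.2326.
Photons absorbed: 0.2326 × 1.739×10⁻⁴ = 4.045×10⁻⁵ mol.
Product formed: 0.506 × 4.045×10⁻⁵ = 2.047×10⁻⁵ mol.
Rate: 2.047×10⁻⁵ / 803 s = 2.5×10⁻⁸ mol s⁻¹.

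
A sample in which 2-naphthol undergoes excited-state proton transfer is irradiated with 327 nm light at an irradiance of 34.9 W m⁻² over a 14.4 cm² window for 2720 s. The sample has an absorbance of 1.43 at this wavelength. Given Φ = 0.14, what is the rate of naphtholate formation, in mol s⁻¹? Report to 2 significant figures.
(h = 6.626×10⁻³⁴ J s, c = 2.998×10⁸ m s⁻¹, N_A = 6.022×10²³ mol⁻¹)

Photon energy at 327 nm: hc/λ = (6.626×10⁻³⁴)(2.998×10⁸)/(327×10⁻⁹) = 6.075×10⁻¹⁹ J.
Energy delivered: (34.9 W m⁻²)(14.4×10⁻⁴ m²)(2720 s) = 136.7 J.
Photons incident: 136.7 / 6.075×10⁻¹⁹ = 2.250×10²⁰, i.e. 2.250×10²⁰/6.022×10²³ = 3.736×10⁻⁴ mol.
Fraction absorbed: 1 − 10^(−1.43) = 0.9628.
Photons absorbed: 0.9628 × 3.736×10⁻⁴ = 3.597×10⁻⁴ mol.
Product formed: 0.14 × 3.597×10⁻⁴ = 5.036×10⁻⁵ mol.
Rate: 5.036×10⁻⁵ / 2720 s = 1.9×10⁻⁸ mol s⁻¹.

1.9×10⁻⁸ mol s⁻¹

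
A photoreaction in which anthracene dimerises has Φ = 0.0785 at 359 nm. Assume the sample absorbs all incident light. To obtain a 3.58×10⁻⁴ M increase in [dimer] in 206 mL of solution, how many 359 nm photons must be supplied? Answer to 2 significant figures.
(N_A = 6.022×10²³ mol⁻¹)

5.7×10²⁰ photons

Product: (3.58×10⁻⁴ M)(0.206 L) = 7.375×10⁻⁵ mol.
Photons that must be absorbed: 7.375×10⁻⁵ / 0.0785 = 9.395×10⁻⁴ mol.
Photon count: 9.395×10⁻⁴ × 6.022×10²³ = 5.7×10²⁰.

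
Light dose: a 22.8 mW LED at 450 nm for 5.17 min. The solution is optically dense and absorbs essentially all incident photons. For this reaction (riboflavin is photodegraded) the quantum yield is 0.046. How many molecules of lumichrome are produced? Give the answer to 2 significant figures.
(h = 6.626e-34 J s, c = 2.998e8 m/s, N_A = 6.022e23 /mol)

7.4e17 molecules

Photon energy at 450 nm: hc/λ = (6.626e-34)(2.998e8)/(450e-9) = 4.414e-19 J.
Energy delivered: (22.8 mW)(310.2 s) = 7.073 J.
Photons incident: 7.073 / 4.414e-19 = 1.602e19, i.e. 1.602e19/6.022e23 = 2.660e-5 mol.
Product: Φ × n_abs = 0.046 × 2.660e-5 = 1.224e-6 mol.
As a count: 1.224e-6 × 6.022e23 = 7.4e17.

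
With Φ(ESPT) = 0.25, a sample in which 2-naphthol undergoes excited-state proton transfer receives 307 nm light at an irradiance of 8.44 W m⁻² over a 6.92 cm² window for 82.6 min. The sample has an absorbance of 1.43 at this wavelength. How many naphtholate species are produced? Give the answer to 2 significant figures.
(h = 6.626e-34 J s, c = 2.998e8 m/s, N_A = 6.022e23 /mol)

1.1e19 species

Photon energy at 307 nm: hc/λ = (6.626e-34)(2.998e8)/(307e-9) = 6.471e-19 J.
Energy delivered: (8.44 W m⁻²)(6.92e-4 m²)(4956 s) = 28.95 J.
Photons incident: 28.95 / 6.471e-19 = 4.474e19, i.e. 4.474e19/6.022e23 = 7.429e-5 mol.
Fraction absorbed: 1 − 10^(−1.43) = 0.9628.
Photons absorbed: 0.9628 × 7.429e-5 = 7.153e-5 mol.
Product: Φ × n_abs = 0.25 × 7.153e-5 = 1.788e-5 mol.
As a count: 1.788e-5 × 6.022e23 = 1.1e19.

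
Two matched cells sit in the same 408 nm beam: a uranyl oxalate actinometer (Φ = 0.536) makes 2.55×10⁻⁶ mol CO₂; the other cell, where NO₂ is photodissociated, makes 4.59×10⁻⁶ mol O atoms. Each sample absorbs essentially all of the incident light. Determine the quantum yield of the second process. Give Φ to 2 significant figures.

Photons absorbed by the actinometer: 2.55×10⁻⁶ / 0.536 = 4.757×10⁻⁶ mol.
Φ(unknown) = 4.59×10⁻⁶ / 4.757×10⁻⁶ = 0.96.

Φ = 0.96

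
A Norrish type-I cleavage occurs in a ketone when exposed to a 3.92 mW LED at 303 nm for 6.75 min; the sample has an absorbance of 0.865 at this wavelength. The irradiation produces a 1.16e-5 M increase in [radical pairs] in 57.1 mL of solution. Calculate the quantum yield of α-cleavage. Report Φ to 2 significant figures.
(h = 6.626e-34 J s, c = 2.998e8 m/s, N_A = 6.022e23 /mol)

Φ = 0.19

Product: (1.16e-5 M)(0.0571 L) = 6.624e-7 mol.
Photon energy at 303 nm: hc/λ = (6.626e-34)(2.998e8)/(303e-9) = 6.556e-19 J.
Energy delivered: (3.92 mW)(405 s) = 1.588 J.
Photons incident: 1.588 / 6.556e-19 = 2.422e18, i.e. 2.422e18/6.022e23 = 4.022e-6 mol.
Fraction absorbed: 1 − 10^(−0.865) = 0.8635.
Photons absorbed: 0.8635 × 4.022e-6 = 3.473e-6 mol.
Φ = 6.624e-7 mol / 3.473e-6 mol photons = 0.19.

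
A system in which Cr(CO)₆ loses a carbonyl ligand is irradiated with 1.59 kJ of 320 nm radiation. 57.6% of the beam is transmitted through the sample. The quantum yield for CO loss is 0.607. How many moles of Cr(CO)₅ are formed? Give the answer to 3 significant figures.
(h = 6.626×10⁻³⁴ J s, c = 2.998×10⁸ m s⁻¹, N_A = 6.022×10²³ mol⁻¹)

0.00109 mol

Photon energy at 320 nm: hc/λ = (6.626×10⁻³⁴)(2.998×10⁸)/(320×10⁻⁹) = 6.208×10⁻¹⁹ J.
Incident energy: 1.59 kJ = 1590 J.
Photons incident: 1590 / 6.208×10⁻¹⁹ = 2.561×10²¹, i.e. 2.561×10²¹/6.022×10²³ = 0.004253 mol.
Fraction absorbed: 1 − 57.6/100 = 0.4240.
Photons absorbed: 0.4240 × 0.004253 = 0.001803 mol.
Product: Φ × n_abs = 0.607 × 0.001803 = 0.001094 mol.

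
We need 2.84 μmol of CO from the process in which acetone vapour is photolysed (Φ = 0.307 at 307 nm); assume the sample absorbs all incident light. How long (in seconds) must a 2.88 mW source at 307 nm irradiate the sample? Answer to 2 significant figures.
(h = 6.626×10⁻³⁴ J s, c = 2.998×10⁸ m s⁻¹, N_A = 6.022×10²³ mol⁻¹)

Product: 2.84 μmol = 2.84×10⁻⁶ mol.
Photons that must be absorbed: 2.84×10⁻⁶ / 0.307 = 9.251×10⁻⁶ mol.
Photon energy: hc/λ = 6.471×10⁻¹⁹ J; per mole, 3.897×10⁵ J mol⁻¹.
Energy required: 9.251×10⁻⁶ × 3.897×10⁵ = 3.605 J.
Time: 3.605 J / 0.00288 W = 1300 s.

t ≈ 1300 s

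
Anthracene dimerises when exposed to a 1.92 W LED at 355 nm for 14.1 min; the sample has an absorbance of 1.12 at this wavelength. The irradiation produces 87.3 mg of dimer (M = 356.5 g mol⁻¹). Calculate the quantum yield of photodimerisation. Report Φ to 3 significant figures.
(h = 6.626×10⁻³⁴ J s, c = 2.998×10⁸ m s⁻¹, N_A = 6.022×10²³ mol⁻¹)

Product: 87.3 mg / 356.5 g mol⁻¹ = 2.449×10⁻⁴ mol.
Photon energy at 355 nm: hc/λ = (6.626×10⁻³⁴)(2.998×10⁸)/(355×10⁻⁹) = 5.596×10⁻¹⁹ J.
Energy delivered: (1.92 W)(846 s) = 1624 J.
Photons incident: 1624 / 5.596×10⁻¹⁹ = 2.902×10²¹, i.e. 2.902×10²¹/6.022×10²³ = 0.004819 mol.
Fraction absorbed: 1 − 10^(−1.12) = 0.9241.
Photons absorbed: 0.9241 × 0.004819 = 0.004453 mol.
Φ = 2.449×10⁻⁴ mol / 0.004453 mol photons = 0.0550.

Φ = 0.0550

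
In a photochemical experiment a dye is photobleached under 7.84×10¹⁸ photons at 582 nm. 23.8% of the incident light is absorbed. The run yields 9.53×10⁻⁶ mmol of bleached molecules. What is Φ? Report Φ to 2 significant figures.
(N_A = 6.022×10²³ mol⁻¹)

Φ = 0.0031

Product: 9.53×10⁻⁶ mmol = 9.53×10⁻⁹ mol.
Moles of photons: 7.84×10¹⁸ / 6.022×10²³ = 1.302×10⁻⁵ mol.
Photons absorbed: 0.238 × 1.302×10⁻⁵ = 3.099×10⁻⁶ mol.
Φ = 9.53×10⁻⁹ mol / 3.099×10⁻⁶ mol photons = 0.0031.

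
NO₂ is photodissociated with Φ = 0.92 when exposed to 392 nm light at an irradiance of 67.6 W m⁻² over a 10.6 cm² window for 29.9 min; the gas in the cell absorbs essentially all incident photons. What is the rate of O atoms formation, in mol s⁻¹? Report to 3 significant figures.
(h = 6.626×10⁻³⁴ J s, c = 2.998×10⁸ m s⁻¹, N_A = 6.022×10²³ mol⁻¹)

Photon energy at 392 nm: hc/λ = (6.626×10⁻³⁴)(2.998×10⁸)/(392×10⁻⁹) = 5.068×10⁻¹⁹ J.
Energy delivered: (67.6 W m⁻²)(10.6×10⁻⁴ m²)(1794 s) = 128.6 J.
Photons incident: 128.6 / 5.068×10⁻¹⁹ = 2.537×10²⁰, i.e. 2.537×10²⁰/6.022×10²³ = 4.213×10⁻⁴ mol.
Product formed: 0.92 × 4.213×10⁻⁴ = 3.876×10⁻⁴ mol.
Rate: 3.876×10⁻⁴ / 1794 s = 2.16×10⁻⁷ mol s⁻¹.

2.16×10⁻⁷ mol s⁻¹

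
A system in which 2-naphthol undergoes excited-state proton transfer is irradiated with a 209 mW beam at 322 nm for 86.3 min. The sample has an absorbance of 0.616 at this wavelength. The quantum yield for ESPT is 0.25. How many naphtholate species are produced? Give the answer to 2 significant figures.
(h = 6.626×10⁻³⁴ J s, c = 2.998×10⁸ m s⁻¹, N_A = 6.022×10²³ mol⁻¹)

3.3×10²⁰ species

Photon energy at 322 nm: hc/λ = (6.626×10⁻³⁴)(2.998×10⁸)/(322×10⁻⁹) = 6.169×10⁻¹⁹ J.
Energy delivered: (209 mW)(5178 s) = 1082 J.
Photons incident: 1082 / 6.169×10⁻¹⁹ = 1.754×10²¹, i.e. 1.754×10²¹/6.022×10²³ = 0.002913 mol.
Fraction absorbed: 1 − 10^(−0.616) = 0.7579.
Photons absorbed: 0.7579 × 0.002913 = 0.002208 mol.
Product: Φ × n_abs = 0.25 × 0.002208 = 5.520×10⁻⁴ mol.
As a count: 5.520×10⁻⁴ × 6.022×10²³ = 3.3×10²⁰.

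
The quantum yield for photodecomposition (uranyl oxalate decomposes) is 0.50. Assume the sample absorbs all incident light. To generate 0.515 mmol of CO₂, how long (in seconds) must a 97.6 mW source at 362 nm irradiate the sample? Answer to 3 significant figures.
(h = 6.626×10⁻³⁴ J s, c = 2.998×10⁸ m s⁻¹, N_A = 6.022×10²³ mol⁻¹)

t ≈ 3490 s

Product: 0.515 mmol = 5.15×10⁻⁴ mol.
Photons that must be absorbed: 5.15×10⁻⁴ / 0.50 = 0.001030 mol.
Photon energy: hc/λ = 5.487×10⁻¹⁹ J; per mole, 3.304×10⁵ J mol⁻¹.
Energy required: 0.001030 × 3.304×10⁵ = 340.3 J.
Time: 340.3 J / 0.0976 W = 3490 s.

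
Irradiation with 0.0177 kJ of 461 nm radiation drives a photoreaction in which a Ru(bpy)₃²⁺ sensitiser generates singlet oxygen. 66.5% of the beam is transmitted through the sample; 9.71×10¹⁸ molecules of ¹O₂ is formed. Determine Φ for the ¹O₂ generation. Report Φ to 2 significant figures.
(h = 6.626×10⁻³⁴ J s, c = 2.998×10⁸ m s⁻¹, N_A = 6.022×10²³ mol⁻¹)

Φ = 0.71

Product: 9.71×10¹⁸ / 6.022×10²³ = 1.612×10⁻⁵ mol.
Photon energy at 461 nm: hc/λ = (6.626×10⁻³⁴)(2.998×10⁸)/(461×10⁻⁹) = 4.309×10⁻¹⁹ J.
Incident energy: 0.0177 kJ = 17.7 J.
Photons incident: 17.7 / 4.309×10⁻¹⁹ = 4.108×10¹⁹, i.e. 4.108×10¹⁹/6.022×10²³ = 6.822×10⁻⁵ mol.
Fraction absorbed: 1 − 66.5/100 = 0.3350.
Photons absorbed: 0.3350 × 6.822×10⁻⁵ = 2.285×10⁻⁵ mol.
Φ = 1.612×10⁻⁵ mol / 2.285×10⁻⁵ mol photons = 0.71.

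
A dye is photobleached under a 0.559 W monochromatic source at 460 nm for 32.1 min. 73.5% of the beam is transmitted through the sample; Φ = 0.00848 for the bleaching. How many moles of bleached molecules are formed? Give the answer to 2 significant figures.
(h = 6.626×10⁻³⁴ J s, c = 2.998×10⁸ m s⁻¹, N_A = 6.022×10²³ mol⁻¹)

Photon energy at 460 nm: hc/λ = (6.626×10⁻³⁴)(2.998×10⁸)/(460×10⁻⁹) = 4.318×10⁻¹⁹ J.
Energy delivered: (0.559 W)(1926 s) = 1077 J.
Photons incident: 1077 / 4.318×10⁻¹⁹ = 2.494×10²¹, i.e. 2.494×10²¹/6.022×10²³ = 0.004141 mol.
Fraction absorbed: 1 − 73.5/100 = 0.2650.
Photons absorbed: 0.2650 × 0.004141 = 0.001097 mol.
Product: Φ × n_abs = 0.00848 × 0.001097 = 9.303×10⁻⁶ mol.

9.3×10⁻⁶ mol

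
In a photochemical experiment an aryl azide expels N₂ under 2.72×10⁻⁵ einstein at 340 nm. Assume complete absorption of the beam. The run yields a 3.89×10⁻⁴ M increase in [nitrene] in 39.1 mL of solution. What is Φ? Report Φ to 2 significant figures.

Product: (3.89×10⁻⁴ M)(0.0391 L) = 1.521×10⁻⁵ mol.
Φ = 1.521×10⁻⁵ mol / 2.72×10⁻⁵ mol photons = 0.56.

Φ = 0.56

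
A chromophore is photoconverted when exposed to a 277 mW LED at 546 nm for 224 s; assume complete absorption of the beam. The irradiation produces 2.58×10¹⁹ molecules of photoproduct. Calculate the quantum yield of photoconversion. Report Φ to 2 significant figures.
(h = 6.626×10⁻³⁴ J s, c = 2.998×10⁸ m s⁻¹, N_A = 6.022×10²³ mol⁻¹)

Product: 2.58×10¹⁹ / 6.022×10²³ = 4.284×10⁻⁵ mol.
Photon energy at 546 nm: hc/λ = (6.626×10⁻³⁴)(2.998×10⁸)/(546×10⁻⁹) = 3.638×10⁻¹⁹ J.
Energy delivered: (277 mW)(224 s) = 62.05 J.
Photons incident: 62.05 / 3.638×10⁻¹⁹ = 1.706×10²⁰, i.e. 1.706×10²⁰/6.022×10²³ = 2.833×10⁻⁴ mol.
Φ = 4.284×10⁻⁵ mol / 2.833×10⁻⁴ mol photons = 0.15.

Φ = 0.15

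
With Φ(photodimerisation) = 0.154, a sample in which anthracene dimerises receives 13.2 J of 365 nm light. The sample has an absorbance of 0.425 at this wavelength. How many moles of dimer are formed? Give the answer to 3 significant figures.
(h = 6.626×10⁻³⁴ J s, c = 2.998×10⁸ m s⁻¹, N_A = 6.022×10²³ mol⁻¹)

3.87×10⁻⁶ mol

Photon energy at 365 nm: hc/λ = (6.626×10⁻³⁴)(2.998×10⁸)/(365×10⁻⁹) = 5.442×10⁻¹⁹ J.
Photons incident: 13.2 / 5.442×10⁻¹⁹ = 2.426×10¹⁹, i.e. 2.426×10¹⁹/6.022×10²³ = 4.029×10⁻⁵ mol.
Fraction absorbed: 1 − 10^(−0.425) = 0.6242.
Photons absorbed: 0.6242 × 4.029×10⁻⁵ = 2.515×10⁻⁵ mol.
Product: Φ × n_abs = 0.154 × 2.515×10⁻⁵ = 3.873×10⁻⁶ mol.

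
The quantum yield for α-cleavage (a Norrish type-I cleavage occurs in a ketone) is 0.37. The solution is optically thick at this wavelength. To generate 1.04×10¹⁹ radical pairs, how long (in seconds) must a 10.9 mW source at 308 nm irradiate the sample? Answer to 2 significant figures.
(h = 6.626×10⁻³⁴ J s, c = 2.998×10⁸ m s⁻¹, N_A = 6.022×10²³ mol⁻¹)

Product: 1.04×10¹⁹ / 6.022×10²³ = 1.727×10⁻⁵ mol.
Photons that must be absorbed: 1.727×10⁻⁵ / 0.37 = 4.668×10⁻⁵ mol.
Photon energy: hc/λ = 6.450×10⁻¹⁹ J; per mole, 3.884×10⁵ J mol⁻¹.
Energy required: 4.668×10⁻⁵ × 3.884×10⁵ = 18.13 J.
Time: 18.13 J / 0.0109 W = 1700 s.

t ≈ 1700 s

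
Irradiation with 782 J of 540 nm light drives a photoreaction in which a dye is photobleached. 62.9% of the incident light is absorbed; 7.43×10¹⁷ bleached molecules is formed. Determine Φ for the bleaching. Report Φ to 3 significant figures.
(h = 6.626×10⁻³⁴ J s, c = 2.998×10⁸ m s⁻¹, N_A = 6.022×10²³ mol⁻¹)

Product: 7.43×10¹⁷ / 6.022×10²³ = 1.234×10⁻⁶ mol.
Photon energy at 540 nm: hc/λ = (6.626×10⁻³⁴)(2.998×10⁸)/(540×10⁻⁹) = 3.679×10⁻¹⁹ J.
Photons incident: 782 / 3.679×10⁻¹⁹ = 2.126×10²¹, i.e. 2.126×10²¹/6.022×10²³ = 0.003530 mol.
Photons absorbed: 0.629 × 0.003530 = 0.002220 mol.
Φ = 1.234×10⁻⁶ mol / 0.002220 mol photons = 5.56×10⁻⁴.

Φ = 5.56×10⁻⁴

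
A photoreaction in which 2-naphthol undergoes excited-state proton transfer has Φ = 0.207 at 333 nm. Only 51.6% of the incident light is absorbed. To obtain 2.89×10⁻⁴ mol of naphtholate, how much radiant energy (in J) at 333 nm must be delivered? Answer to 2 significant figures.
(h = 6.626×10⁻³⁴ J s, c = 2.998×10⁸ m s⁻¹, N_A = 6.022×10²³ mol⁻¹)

970 J

Photons that must be absorbed: 2.89×10⁻⁴ / 0.207 = 0.001396 mol.
Incident photons needed: 0.001396 / 0.516 = 0.002705 mol.
Photon energy: hc/λ = 5.965×10⁻¹⁹ J; per mole, 3.592×10⁵ J mol⁻¹.
Energy required: 0.002705 × 3.592×10⁵ = 970 J.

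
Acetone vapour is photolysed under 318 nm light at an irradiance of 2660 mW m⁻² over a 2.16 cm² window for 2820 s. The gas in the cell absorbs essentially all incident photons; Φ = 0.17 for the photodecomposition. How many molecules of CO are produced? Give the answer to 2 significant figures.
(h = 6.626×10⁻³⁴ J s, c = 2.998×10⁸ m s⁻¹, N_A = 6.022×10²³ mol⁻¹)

Photon energy at 318 nm: hc/λ = (6.626×10⁻³⁴)(2.998×10⁸)/(318×10⁻⁹) = 6.247×10⁻¹⁹ J.
Energy delivered: (2660 mW m⁻²)(2.16×10⁻⁴ m²)(2820 s) = 1.620 J.
Photons incident: 1.620 / 6.247×10⁻¹⁹ = 2.593×10¹⁸, i.e. 2.593×10¹⁸/6.022×10²³ = 4.306×10⁻⁶ mol.
Product: Φ × n_abs = 0.17 × 4.306×10⁻⁶ = 7.320×10⁻⁷ mol.
As a count: 7.320×10⁻⁷ × 6.022×10²³ = 4.4×10¹⁷.

4.4×10¹⁷ molecules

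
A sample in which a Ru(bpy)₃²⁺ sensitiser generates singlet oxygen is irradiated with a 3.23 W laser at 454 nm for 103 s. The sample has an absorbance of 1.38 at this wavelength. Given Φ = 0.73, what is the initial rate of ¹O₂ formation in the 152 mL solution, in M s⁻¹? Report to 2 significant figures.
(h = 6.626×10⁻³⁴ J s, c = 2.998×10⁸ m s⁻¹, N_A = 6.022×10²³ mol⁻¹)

5.6×10⁻⁵ M s⁻¹

Photon energy at 454 nm: hc/λ = (6.626×10⁻³⁴)(2.998×10⁸)/(454×10⁻⁹) = 4.375×10⁻¹⁹ J.
Energy delivered: (3.23 W)(103 s) = 332.7 J.
Photons incident: 332.7 / 4.375×10⁻¹⁹ = 7.605×10²⁰, i.e. 7.605×10²⁰/6.022×10²³ = 0.001263 mol.
Fraction absorbed: 1 − 10^(−1.38) = 0.9583.
Photons absorbed: 0.9583 × 0.001263 = 0.001210 mol.
Product formed: 0.73 × 0.001210 = 8.833×10⁻⁴ mol.
Rate: 8.833×10⁻⁴ mol / (103 s × 0.152 L) = 5.6×10⁻⁵ M s⁻¹.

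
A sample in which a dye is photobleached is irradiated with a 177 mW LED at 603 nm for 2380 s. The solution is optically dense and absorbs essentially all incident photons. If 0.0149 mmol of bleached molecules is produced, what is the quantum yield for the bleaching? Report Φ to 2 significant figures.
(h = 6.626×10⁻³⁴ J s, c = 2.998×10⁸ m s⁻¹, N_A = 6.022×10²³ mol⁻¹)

Product: 0.0149 mmol = 1.49×10⁻⁵ mol.
Photon energy at 603 nm: hc/λ = (6.626×10⁻³⁴)(2.998×10⁸)/(603×10⁻⁹) = 3.294×10⁻¹⁹ J.
Energy delivered: (177 mW)(2380 s) = 421.3 J.
Photons incident: 421.3 / 3.294×10⁻¹⁹ = 1.279×10²¹, i.e. 1.279×10²¹/6.022×10²³ = 0.002124 mol.
Φ = 1.49×10⁻⁵ mol / 0.002124 mol photons = 0.0070.

Φ = 0.0070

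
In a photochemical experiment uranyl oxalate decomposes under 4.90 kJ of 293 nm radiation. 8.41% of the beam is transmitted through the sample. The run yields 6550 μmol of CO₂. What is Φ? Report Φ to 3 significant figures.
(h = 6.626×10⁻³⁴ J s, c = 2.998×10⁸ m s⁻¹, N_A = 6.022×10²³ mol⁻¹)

Product: 6550 μmol = 0.00655 mol.
Photon energy at 293 nm: hc/λ = (6.626×10⁻³⁴)(2.998×10⁸)/(293×10⁻⁹) = 6.780×10⁻¹⁹ J.
Incident energy: 4.90 kJ = 4900 J.
Photons incident: 4900 / 6.780×10⁻¹⁹ = 7.227×10²¹, i.e. 7.227×10²¹/6.022×10²³ = 0.01200 mol.
Fraction absorbed: 1 − 8.41/100 = 0.9159.
Photons absorbed: 0.9159 × 0.01200 = 0.01099 mol.
Φ = 0.00655 mol / 0.01099 mol photons = 0.596.

Φ = 0.596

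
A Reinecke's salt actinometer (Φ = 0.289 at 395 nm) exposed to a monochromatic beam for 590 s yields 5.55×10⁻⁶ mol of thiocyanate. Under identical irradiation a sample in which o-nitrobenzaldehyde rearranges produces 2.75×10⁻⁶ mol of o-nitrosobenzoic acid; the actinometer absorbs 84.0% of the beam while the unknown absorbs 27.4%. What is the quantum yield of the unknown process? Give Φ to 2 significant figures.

Photons absorbed by the actinometer: 5.55×10⁻⁶ / 0.289 = 1.920×10⁻⁵ mol.
Incident flux: 1.920×10⁻⁵ / 0.840 = 2.286×10⁻⁵ einstein.
Absorbed by unknown: 0.274 × 2.286×10⁻⁵ = 6.264×10⁻⁶ mol.
Φ(unknown) = 2.75×10⁻⁶ / 6.264×10⁻⁶ = 0.44.

Φ = 0.44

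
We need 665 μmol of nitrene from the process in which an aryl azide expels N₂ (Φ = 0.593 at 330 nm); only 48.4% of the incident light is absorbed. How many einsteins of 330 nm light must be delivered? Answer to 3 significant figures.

0.00232 einstein

Product: 665 μmol = 6.65e-4 mol.
Photons that must be absorbed: 6.65e-4 / 0.593 = 0.001121 mol.
Incident photons needed: 0.001121 / 0.484 = 0.002316 mol.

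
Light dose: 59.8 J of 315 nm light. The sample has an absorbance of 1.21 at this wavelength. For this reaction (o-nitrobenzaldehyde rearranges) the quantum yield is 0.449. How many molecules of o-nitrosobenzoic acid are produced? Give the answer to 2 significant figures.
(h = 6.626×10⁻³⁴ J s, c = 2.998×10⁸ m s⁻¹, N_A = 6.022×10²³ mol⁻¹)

4.0×10¹⁹ molecules

Photon energy at 315 nm: hc/λ = (6.626×10⁻³⁴)(2.998×10⁸)/(315×10⁻⁹) = 6.306×10⁻¹⁹ J.
Photons incident: 59.8 / 6.306×10⁻¹⁹ = 9.483×10¹⁹, i.e. 9.483×10¹⁹/6.022×10²³ = 1.575×10⁻⁴ mol.
Fraction absorbed: 1 − 10^(−1.21) = 0.9383.
Photons absorbed: 0.9383 × 1.575×10⁻⁴ = 1.478×10⁻⁴ mol.
Product: Φ × n_abs = 0.449 × 1.478×10⁻⁴ = 6.636×10⁻⁵ mol.
As a count: 6.636×10⁻⁵ × 6.022×10²³ = 4.0×10¹⁹.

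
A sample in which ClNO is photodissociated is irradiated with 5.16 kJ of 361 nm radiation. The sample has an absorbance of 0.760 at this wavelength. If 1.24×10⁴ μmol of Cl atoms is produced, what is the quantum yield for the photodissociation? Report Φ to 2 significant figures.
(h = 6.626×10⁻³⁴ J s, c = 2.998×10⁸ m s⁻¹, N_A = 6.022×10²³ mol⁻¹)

Product: 1.24×10⁴ μmol = 0.0124 mol.
Photon energy at 361 nm: hc/λ = (6.626×10⁻³⁴)(2.998×10⁸)/(361×10⁻⁹) = 5.503×10⁻¹⁹ J.
Incident energy: 5.16 kJ = 5160 J.
Photons incident: 5160 / 5.503×10⁻¹⁹ = 9.377×10²¹, i.e. 9.377×10²¹/6.022×10²³ = 0.01557 mol.
Fraction absorbed: 1 − 10^(−0.760) = 0.8262.
Photons absorbed: 0.8262 × 0.01557 = 0.01286 mol.
Φ = 0.0124 mol / 0.01286 mol photons = 0.96.

Φ = 0.96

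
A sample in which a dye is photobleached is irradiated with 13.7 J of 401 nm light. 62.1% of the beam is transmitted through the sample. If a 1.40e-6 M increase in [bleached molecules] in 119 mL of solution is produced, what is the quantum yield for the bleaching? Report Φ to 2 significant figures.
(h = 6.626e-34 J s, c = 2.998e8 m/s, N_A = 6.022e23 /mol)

Product: (1.40e-6 M)(0.119 L) = 1.666e-7 mol.
Photon energy at 401 nm: hc/λ = (6.626e-34)(2.998e8)/(401e-9) = 4.954e-19 J.
Photons incident: 13.7 / 4.954e-19 = 2.765e19, i.e. 2.765e19/6.022e23 = 4.591e-5 mol.
Fraction absorbed: 1 − 62.1/100 = 0.3790.
Photons absorbed: 0.3790 × 4.591e-5 = 1.740e-5 mol.
Φ = 1.666e-7 mol / 1.740e-5 mol photons = 0.0096.

Φ = 0.0096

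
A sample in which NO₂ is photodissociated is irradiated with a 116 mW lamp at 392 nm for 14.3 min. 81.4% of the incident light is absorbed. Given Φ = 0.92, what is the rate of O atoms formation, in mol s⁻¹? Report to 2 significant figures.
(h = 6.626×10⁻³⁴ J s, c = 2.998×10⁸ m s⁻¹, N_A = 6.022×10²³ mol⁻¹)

2.8×10⁻⁷ mol s⁻¹

Photon energy at 392 nm: hc/λ = (6.626×10⁻³⁴)(2.998×10⁸)/(392×10⁻⁹) = 5.068×10⁻¹⁹ J.
Energy delivered: (116 mW)(858 s) = 99.53 J.
Photons incident: 99.53 / 5.068×10⁻¹⁹ = 1.964×10²⁰, i.e. 1.964×10²⁰/6.022×10²³ = 3.261×10⁻⁴ mol.
Photons absorbed: 0.814 × 3.261×10⁻⁴ = 2.654×10⁻⁴ mol.
Product formed: 0.92 × 2.654×10⁻⁴ = 2.442×10⁻⁴ mol.
Rate: 2.442×10⁻⁴ / 858 s = 2.8×10⁻⁷ mol s⁻¹.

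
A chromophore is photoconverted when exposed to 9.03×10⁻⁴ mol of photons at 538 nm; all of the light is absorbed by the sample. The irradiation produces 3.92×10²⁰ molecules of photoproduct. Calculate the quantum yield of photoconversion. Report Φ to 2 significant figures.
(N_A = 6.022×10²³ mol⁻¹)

Product: 3.92×10²⁰ / 6.022×10²³ = 6.509×10⁻⁴ mol.
Φ = 6.509×10⁻⁴ mol / 9.03×10⁻⁴ mol photons = 0.72.

Φ = 0.72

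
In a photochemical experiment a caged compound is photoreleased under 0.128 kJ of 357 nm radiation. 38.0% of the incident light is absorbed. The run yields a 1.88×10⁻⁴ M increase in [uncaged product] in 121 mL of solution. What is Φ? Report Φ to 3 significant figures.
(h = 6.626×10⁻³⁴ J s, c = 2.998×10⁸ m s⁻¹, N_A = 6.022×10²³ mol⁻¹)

Product: (1.88×10⁻⁴ M)(0.121 L) = 2.275×10⁻⁵ mol.
Photon energy at 357 nm: hc/λ = (6.626×10⁻³⁴)(2.998×10⁸)/(357×10⁻⁹) = 5.564×10⁻¹⁹ J.
Incident energy: 0.128 kJ = 128 J.
Photons incident: 128 / 5.564×10⁻¹⁹ = 2.301×10²⁰, i.e. 2.301×10²⁰/6.022×10²³ = 3.821×10⁻⁴ mol.
Photons absorbed: 0.380 × 3.821×10⁻⁴ = 1.452×10⁻⁴ mol.
Φ = 2.275×10⁻⁵ mol / 1.452×10⁻⁴ mol photons = 0.157.

Φ = 0.157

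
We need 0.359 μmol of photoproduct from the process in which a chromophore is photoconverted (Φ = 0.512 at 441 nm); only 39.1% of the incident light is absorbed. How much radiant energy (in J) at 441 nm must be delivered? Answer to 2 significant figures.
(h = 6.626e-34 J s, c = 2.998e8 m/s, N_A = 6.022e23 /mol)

0.49 J

Product: 0.359 μmol = 3.59e-7 mol.
Photons that must be absorbed: 3.59e-7 / 0.512 = 7.012e-7 mol.
Incident photons needed: 7.012e-7 / 0.391 = 1.793e-6 mol.
Photon energy: hc/λ = 4.504e-19 J; per mole, 2.712e5 J mol⁻¹.
Energy required: 1.793e-6 × 2.712e5 = 0.49 J.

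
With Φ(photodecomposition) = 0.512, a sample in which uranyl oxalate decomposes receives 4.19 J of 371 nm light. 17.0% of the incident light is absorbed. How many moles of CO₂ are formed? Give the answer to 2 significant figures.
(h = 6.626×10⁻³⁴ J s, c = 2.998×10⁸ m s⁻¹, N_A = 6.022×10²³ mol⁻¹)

1.1×10⁻⁶ mol

Photon energy at 371 nm: hc/λ = (6.626×10⁻³⁴)(2.998×10⁸)/(371×10⁻⁹) = 5.354×10⁻¹⁹ J.
Photons incident: 4.19 / 5.354×10⁻¹⁹ = 7.826×10¹⁸, i.e. 7.826×10¹⁸/6.022×10²³ = 1.300×10⁻⁵ mol.
Photons absorbed: 0.170 × 1.300×10⁻⁵ = 2.210×10⁻⁶ mol.
Product: Φ × n_abs = 0.512 × 2.210×10⁻⁶ = 1.132×10⁻⁶ mol.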